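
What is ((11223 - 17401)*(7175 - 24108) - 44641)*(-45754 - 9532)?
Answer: -5781115100838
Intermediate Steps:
((11223 - 17401)*(7175 - 24108) - 44641)*(-45754 - 9532) = (-6178*(-16933) - 44641)*(-55286) = (104612074 - 44641)*(-55286) = 104567433*(-55286) = -5781115100838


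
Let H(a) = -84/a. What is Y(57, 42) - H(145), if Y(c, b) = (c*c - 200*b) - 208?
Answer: -776971/145 ≈ -5358.4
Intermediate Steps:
Y(c, b) = -208 + c² - 200*b (Y(c, b) = (c² - 200*b) - 208 = -208 + c² - 200*b)
Y(57, 42) - H(145) = (-208 + 57² - 200*42) - (-84)/145 = (-208 + 3249 - 8400) - (-84)/145 = -5359 - 1*(-84/145) = -5359 + 84/145 = -776971/145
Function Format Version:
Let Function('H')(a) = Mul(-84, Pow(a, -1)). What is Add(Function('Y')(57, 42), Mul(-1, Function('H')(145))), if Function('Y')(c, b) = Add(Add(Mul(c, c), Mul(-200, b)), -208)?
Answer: Rational(-776971, 145) ≈ -5358.4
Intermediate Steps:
Function('Y')(c, b) = Add(-208, Pow(c, 2), Mul(-200, b)) (Function('Y')(c, b) = Add(Add(Pow(c, 2), Mul(-200, b)), -208) = Add(-208, Pow(c, 2), Mul(-200, b)))
Add(Function('Y')(57, 42), Mul(-1, Function('H')(145))) = Add(Add(-208, Pow(57, 2), Mul(-200, 42)), Mul(-1, Mul(-84, Pow(145, -1)))) = Add(Add(-208, 3249, -8400), Mul(-1, Mul(-84, Rational(1, 145)))) = Add(-5359, Mul(-1, Rational(-84, 145))) = Add(-5359, Rational(84, 145)) = Rational(-776971, 145)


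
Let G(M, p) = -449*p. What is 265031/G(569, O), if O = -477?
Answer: 265031/214173 ≈ 1.2375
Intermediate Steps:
265031/G(569, O) = 265031/((-449*(-477))) = 265031/214173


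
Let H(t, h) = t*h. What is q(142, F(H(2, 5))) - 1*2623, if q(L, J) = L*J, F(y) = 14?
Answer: -635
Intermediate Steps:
H(t, h) = h*t
q(L, J) = J*L
q(142, F(H(2, 5))) - 1*2623 = 14*142 - 1*2623 = 1988 - 2623 = -635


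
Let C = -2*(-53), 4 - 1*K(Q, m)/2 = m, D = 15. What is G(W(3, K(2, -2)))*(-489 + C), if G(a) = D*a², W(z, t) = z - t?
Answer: -465345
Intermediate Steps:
K(Q, m) = 8 - 2*m
G(a) = 15*a²
C = 106
G(W(3, K(2, -2)))*(-489 + C) = (15*(3 - (8 - 2*(-2)))²)*(-489 + 106) = (15*(3 - (8 + 4))²)*(-383) = (15*(3 - 1*12)²)*(-383) = (15*(3 - 12)²)*(-383) = (15*(-9)²)*(-383) = (15*81)*(-383) = 1215*(-383) = -465345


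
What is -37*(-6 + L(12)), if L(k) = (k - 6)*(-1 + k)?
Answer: -2220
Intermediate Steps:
L(k) = (-1 + k)*(-6 + k) (L(k) = (-6 + k)*(-1 + k) = (-1 + k)*(-6 + k))
-37*(-6 + L(12)) = -37*(-6 + (6 + 12² - 7*12)) = -37*(-6 + (6 + 144 - 84)) = -37*(-6 + 66) = -37*60 = -2220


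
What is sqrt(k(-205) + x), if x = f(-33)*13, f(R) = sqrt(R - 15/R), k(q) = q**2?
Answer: sqrt(5085025 + 143*I*sqrt(3938))/11 ≈ 205.0 + 0.18089*I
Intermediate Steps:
x = 13*I*sqrt(3938)/11 (x = sqrt(-33 - 15/(-33))*13 = sqrt(-33 - 15*(-1/33))*13 = sqrt(-33 + 5/11)*13 = sqrt(-358/11)*13 = (I*sqrt(3938)/11)*13 = 13*I*sqrt(3938)/11 ≈ 74.163*I)
sqrt(k(-205) + x) = sqrt((-205)**2 + 13*I*sqrt(3938)/11) = sqrt(42025 + 13*I*sqrt(3938)/11)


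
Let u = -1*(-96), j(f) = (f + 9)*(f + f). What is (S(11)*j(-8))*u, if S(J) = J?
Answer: -16896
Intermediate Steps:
j(f) = 2*f*(9 + f) (j(f) = (9 + f)*(2*f) = 2*f*(9 + f))
u = 96
(S(11)*j(-8))*u = (11*(2*(-8)*(9 - 8)))*96 = (11*(2*(-8)*1))*96 = (11*(-16))*96 = -176*96 = -16896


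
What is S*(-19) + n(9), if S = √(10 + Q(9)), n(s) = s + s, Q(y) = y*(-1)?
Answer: -1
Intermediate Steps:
Q(y) = -y
n(s) = 2*s
S = 1 (S = √(10 - 1*9) = √(10 - 9) = √1 = 1)
S*(-19) + n(9) = 1*(-19) + 2*9 = -19 + 18 = -1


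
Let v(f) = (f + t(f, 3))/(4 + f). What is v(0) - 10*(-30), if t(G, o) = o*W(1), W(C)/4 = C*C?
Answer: 303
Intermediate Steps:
W(C) = 4*C² (W(C) = 4*(C*C) = 4*C²)
t(G, o) = 4*o (t(G, o) = o*(4*1²) = o*(4*1) = o*4 = 4*o)
v(f) = (12 + f)/(4 + f) (v(f) = (f + 4*3)/(4 + f) = (f + 12)/(4 + f) = (12 + f)/(4 + f))
v(0) - 10*(-30) = (12 + 0)/(4 + 0) - 10*(-30) = 12/4 + 300 = (¼)*12 + 300 = 3 + 300 = 303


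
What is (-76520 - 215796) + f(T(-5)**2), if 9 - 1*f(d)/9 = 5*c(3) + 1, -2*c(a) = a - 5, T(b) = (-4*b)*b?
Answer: -292289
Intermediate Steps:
T(b) = -4*b**2
c(a) = 5/2 - a/2 (c(a) = -(a - 5)/2 = -(-5 + a)/2 = 5/2 - a/2)
f(d) = 27 (f(d) = 81 - 9*(5*(5/2 - 1/2*3) + 1) = 81 - 9*(5*(5/2 - 3/2) + 1) = 81 - 9*(5*1 + 1) = 81 - 9*(5 + 1) = 81 - 9*6 = 81 - 54 = 27)
(-76520 - 215796) + f(T(-5)**2) = (-76520 - 215796) + 27 = -292316 + 27 = -292289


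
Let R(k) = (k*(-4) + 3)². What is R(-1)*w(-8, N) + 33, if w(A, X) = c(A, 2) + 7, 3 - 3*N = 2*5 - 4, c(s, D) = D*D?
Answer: 572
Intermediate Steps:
c(s, D) = D²
R(k) = (3 - 4*k)² (R(k) = (-4*k + 3)² = (3 - 4*k)²)
N = -1 (N = 1 - (2*5 - 4)/3 = 1 - (10 - 4)/3 = 1 - ⅓*6 = 1 - 2 = -1)
w(A, X) = 11 (w(A, X) = 2² + 7 = 4 + 7 = 11)
R(-1)*w(-8, N) + 33 = (-3 + 4*(-1))²*11 + 33 = (-3 - 4)²*11 + 33 = (-7)²*11 + 33 = 49*11 + 33 = 539 + 33 = 572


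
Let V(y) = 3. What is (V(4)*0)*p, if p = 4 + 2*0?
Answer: 0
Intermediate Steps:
p = 4 (p = 4 + 0 = 4)
(V(4)*0)*p = (3*0)*4 = 0*4 = 0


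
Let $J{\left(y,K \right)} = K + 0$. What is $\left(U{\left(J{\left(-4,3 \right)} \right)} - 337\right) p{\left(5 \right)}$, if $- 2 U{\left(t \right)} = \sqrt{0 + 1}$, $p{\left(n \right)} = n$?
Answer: $- \frac{3375}{2} \approx -1687.5$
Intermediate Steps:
$J{\left(y,K \right)} = K$
$U{\left(t \right)} = - \frac{1}{2}$ ($U{\left(t \right)} = - \frac{\sqrt{0 + 1}}{2} = - \frac{\sqrt{1}}{2} = \left(- \frac{1}{2}\right) 1 = - \frac{1}{2}$)
$\left(U{\left(J{\left(-4,3 \right)} \right)} - 337\right) p{\left(5 \right)} = \left(- \frac{1}{2} - 337\right) 5 = \left(- \frac{675}{2}\right) 5 = - \frac{3375}{2}$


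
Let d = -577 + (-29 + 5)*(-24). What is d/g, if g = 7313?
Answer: -1/7313 ≈ -0.00013674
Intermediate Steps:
d = -1 (d = -577 - 24*(-24) = -577 + 576 = -1)
d/g = -1/7313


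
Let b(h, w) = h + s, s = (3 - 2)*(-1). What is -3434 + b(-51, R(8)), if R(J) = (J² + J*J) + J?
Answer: -3486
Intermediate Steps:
R(J) = J + 2*J² (R(J) = (J² + J²) + J = 2*J² + J = J + 2*J²)
s = -1 (s = 1*(-1) = -1)
b(h, w) = -1 + h (b(h, w) = h - 1 = -1 + h)
-3434 + b(-51, R(8)) = -3434 + (-1 - 51) = -3434 - 52 = -3486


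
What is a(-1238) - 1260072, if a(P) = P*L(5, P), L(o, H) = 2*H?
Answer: 1805216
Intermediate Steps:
a(P) = 2*P**2 (a(P) = P*(2*P) = 2*P**2)
a(-1238) - 1260072 = 2*(-1238)**2 - 1260072 = 2*1532644 - 1260072 = 3065288 - 1260072 = 1805216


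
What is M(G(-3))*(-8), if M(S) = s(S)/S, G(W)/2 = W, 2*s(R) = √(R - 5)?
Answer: 2*I*√11/3 ≈ 2.2111*I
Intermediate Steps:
s(R) = √(-5 + R)/2 (s(R) = √(R - 5)/2 = √(-5 + R)/2)
G(W) = 2*W
M(S) = √(-5 + S)/(2*S) (M(S) = (√(-5 + S)/2)/S = √(-5 + S)/(2*S))
M(G(-3))*(-8) = (√(-5 + 2*(-3))/(2*((2*(-3)))))*(-8) = ((½)*√(-5 - 6)/(-6))*(-8) = ((½)*(-⅙)*√(-11))*(-8) = ((½)*(-⅙)*(I*√11))*(-8) = -I*√11/12*(-8) = 2*I*√11/3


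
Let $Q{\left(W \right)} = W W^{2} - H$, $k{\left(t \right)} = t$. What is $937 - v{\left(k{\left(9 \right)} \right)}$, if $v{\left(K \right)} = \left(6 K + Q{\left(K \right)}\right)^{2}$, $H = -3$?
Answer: $-616859$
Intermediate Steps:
$Q{\left(W \right)} = 3 + W^{3}$ ($Q{\left(W \right)} = W W^{2} - -3 = W^{3} + 3 = 3 + W^{3}$)
$v{\left(K \right)} = \left(3 + K^{3} + 6 K\right)^{2}$ ($v{\left(K \right)} = \left(6 K + \left(3 + K^{3}\right)\right)^{2} = \left(3 + K^{3} + 6 K\right)^{2}$)
$937 - v{\left(k{\left(9 \right)} \right)} = 937 - \left(3 + 9^{3} + 6 \cdot 9\right)^{2} = 937 - \left(3 + 729 + 54\right)^{2} = 937 - 786^{2} = 937 - 617796 = -616859$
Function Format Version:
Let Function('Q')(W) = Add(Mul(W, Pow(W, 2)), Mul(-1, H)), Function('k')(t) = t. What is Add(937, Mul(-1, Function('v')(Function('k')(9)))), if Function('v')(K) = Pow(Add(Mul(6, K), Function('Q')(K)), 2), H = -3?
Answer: -616859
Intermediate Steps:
Function('Q')(W) = Add(3, Pow(W, 3)) (Function('Q')(W) = Add(Mul(W, Pow(W, 2)), Mul(-1, -3)) = Add(Pow(W, 3), 3) = Add(3, Pow(W, 3)))
Function('v')(K) = Pow(Add(3, Pow(K, 3), Mul(6, K)), 2) (Function('v')(K) = Pow(Add(Mul(6, K), Add(3, Pow(K, 3))), 2) = Pow(Add(3, Pow(K, 3), Mul(6, K)), 2))
Add(937, Mul(-1, Function('v')(Function('k')(9)))) = Add(937, Mul(-1, Pow(Add(3, Pow(9, 3), Mul(6, 9)), 2))) = Add(937, Mul(-1, Pow(Add(3, 729, 54), 2))) = Add(937, Mul(-1, Pow(786, 2))) = Add(937, Mul(-1, 617796)) = Add(937, -617796) = -616859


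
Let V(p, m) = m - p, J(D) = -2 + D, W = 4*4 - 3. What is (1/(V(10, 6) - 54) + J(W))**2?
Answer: 405769/3364 ≈ 120.62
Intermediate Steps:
W = 13 (W = 16 - 3 = 13)
(1/(V(10, 6) - 54) + J(W))**2 = (1/((6 - 1*10) - 54) + (-2 + 13))**2 = (1/((6 - 10) - 54) + 11)**2 = (1/(-4 - 54) + 11)**2 = (1/(-58) + 11)**2 = (-1/58 + 11)**2 = (637/58)**2 = 405769/3364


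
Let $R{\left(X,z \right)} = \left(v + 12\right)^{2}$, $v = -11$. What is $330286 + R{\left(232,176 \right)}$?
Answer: $330287$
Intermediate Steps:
$R{\left(X,z \right)} = 1$ ($R{\left(X,z \right)} = \left(-11 + 12\right)^{2} = 1^{2} = 1$)
$330286 + R{\left(232,176 \right)} = 330286 + 1 = 330287$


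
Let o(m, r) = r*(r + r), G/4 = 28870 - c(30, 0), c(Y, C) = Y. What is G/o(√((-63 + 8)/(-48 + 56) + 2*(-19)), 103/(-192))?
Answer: 20643840/103 ≈ 2.0043e+5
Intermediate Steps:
G = 115360 (G = 4*(28870 - 1*30) = 4*(28870 - 30) = 4*28840 = 115360)
o(m, r) = 2*r² (o(m, r) = r*(2*r) = 2*r²)
G/o(√((-63 + 8)/(-48 + 56) + 2*(-19)), 103/(-192)) = 115360/((2*(103/(-192))²)) = 115360/((2*(103*(-1/192))²)) = 115360/((2*(-103/192)²)) = 115360/((2*(10609/36864))) = 115360/(10609/18432) = 115360*(18432/10609) = 20643840/103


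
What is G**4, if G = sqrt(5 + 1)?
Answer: 36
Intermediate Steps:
G = sqrt(6) ≈ 2.4495
G**4 = (sqrt(6))**4 = 36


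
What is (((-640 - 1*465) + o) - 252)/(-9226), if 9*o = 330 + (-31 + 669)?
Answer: 11245/83034 ≈ 0.13543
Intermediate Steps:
o = 968/9 (o = (330 + (-31 + 669))/9 = (330 + 638)/9 = (⅑)*968 = 968/9 ≈ 107.56)
(((-640 - 1*465) + o) - 252)/(-9226) = (((-640 - 1*465) + 968/9) - 252)/(-9226) = (((-640 - 465) + 968/9) - 252)*(-1/9226) = ((-1105 + 968/9) - 252)*(-1/9226) = (-8977/9 - 252)*(-1/9226) = -11245/9*(-1/9226) = 11245/83034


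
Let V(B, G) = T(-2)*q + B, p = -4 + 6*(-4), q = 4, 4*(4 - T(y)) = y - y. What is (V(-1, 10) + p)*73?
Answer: -949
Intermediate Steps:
T(y) = 4 (T(y) = 4 - (y - y)/4 = 4 - 1/4*0 = 4 + 0 = 4)
p = -28 (p = -4 - 24 = -28)
V(B, G) = 16 + B (V(B, G) = 4*4 + B = 16 + B)
(V(-1, 10) + p)*73 = ((16 - 1) - 28)*73 = (15 - 28)*73 = -13*73 = -949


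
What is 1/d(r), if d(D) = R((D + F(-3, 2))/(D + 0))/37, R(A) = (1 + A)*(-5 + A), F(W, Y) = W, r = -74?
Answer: -202612/44243 ≈ -4.5795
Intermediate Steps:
d(D) = -5/37 - 4*(-3 + D)/(37*D) + (-3 + D)²/(37*D²) (d(D) = (-5 + ((D - 3)/(D + 0))² - 4*(D - 3)/(D + 0))/37 = (-5 + ((-3 + D)/D)² - 4*(-3 + D)/D)*(1/37) = (-5 + (-3 + D)²/D² - 4*(-3 + D)/D)*(1/37) = -5/37 - 4*(-3 + D)/(37*D) + (-3 + D)²/(37*D²))
1/d(r) = 1/((1/37)*(9 - 8*(-74)² + 6*(-74))/(-74)²) = 1/((1/37)*(1/5476)*(9 - 8*5476 - 444)) = 1/((1/37)*(1/5476)*(9 - 43808 - 444)) = 1/((1/37)*(1/5476)*(-44243)) = 1/(-44243/202612) = -202612/44243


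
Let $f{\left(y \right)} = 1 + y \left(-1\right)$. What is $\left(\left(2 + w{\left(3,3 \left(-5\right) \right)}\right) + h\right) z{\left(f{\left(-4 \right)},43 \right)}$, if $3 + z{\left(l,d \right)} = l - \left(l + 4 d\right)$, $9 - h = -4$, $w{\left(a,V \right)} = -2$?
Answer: $-2275$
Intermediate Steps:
$f{\left(y \right)} = 1 - y$
$h = 13$ ($h = 9 - -4 = 9 + 4 = 13$)
$z{\left(l,d \right)} = -3 - 4 d$ ($z{\left(l,d \right)} = -3 + \left(l - \left(l + 4 d\right)\right) = -3 - 4 d$)
$\left(\left(2 + w{\left(3,3 \left(-5\right) \right)}\right) + h\right) z{\left(f{\left(-4 \right)},43 \right)} = \left(\left(2 - 2\right) + 13\right) \left(-3 - 172\right) = \left(0 + 13\right) \left(-3 - 172\right) = 13 \left(-175\right) = -2275$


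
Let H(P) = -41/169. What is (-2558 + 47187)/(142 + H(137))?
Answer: 7542301/23957 ≈ 314.83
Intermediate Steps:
H(P) = -41/169 (H(P) = -41*1/169 = -41/169)
(-2558 + 47187)/(142 + H(137)) = (-2558 + 47187)/(142 - 41/169) = 44629/(23957/169) = 44629*(169/23957) = 7542301/23957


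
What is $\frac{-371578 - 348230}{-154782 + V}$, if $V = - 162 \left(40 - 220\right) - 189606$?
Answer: $\frac{59984}{26269} \approx 2.2835$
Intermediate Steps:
$V = -160446$ ($V = \left(-162\right) \left(-180\right) - 189606 = 29160 - 189606 = -160446$)
$\frac{-371578 - 348230}{-154782 + V} = \frac{-371578 - 348230}{-154782 - 160446} = \frac{-371578 - 348230}{-315228} = \left(-371578 - 348230\right) \left(- \frac{1}{315228}\right) = \left(-719808\right) \left(- \frac{1}{315228}\right) = \frac{59984}{26269}$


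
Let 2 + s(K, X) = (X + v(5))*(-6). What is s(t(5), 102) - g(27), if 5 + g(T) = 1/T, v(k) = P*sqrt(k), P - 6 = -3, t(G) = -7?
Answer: -16444/27 - 18*sqrt(5) ≈ -649.29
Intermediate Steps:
P = 3 (P = 6 - 3 = 3)
v(k) = 3*sqrt(k)
g(T) = -5 + 1/T
s(K, X) = -2 - 18*sqrt(5) - 6*X (s(K, X) = -2 + (X + 3*sqrt(5))*(-6) = -2 + (-18*sqrt(5) - 6*X) = -2 - 18*sqrt(5) - 6*X)
s(t(5), 102) - g(27) = (-2 - 18*sqrt(5) - 6*102) - (-5 + 1/27) = (-2 - 18*sqrt(5) - 612) - (-5 + 1/27) = (-614 - 18*sqrt(5)) - 1*(-134/27) = (-614 - 18*sqrt(5)) + 134/27 = -16444/27 - 18*sqrt(5)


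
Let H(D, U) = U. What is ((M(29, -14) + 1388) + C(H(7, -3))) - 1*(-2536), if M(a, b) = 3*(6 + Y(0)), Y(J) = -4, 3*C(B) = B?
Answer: 3929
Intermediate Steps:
C(B) = B/3
M(a, b) = 6 (M(a, b) = 3*(6 - 4) = 3*2 = 6)
((M(29, -14) + 1388) + C(H(7, -3))) - 1*(-2536) = ((6 + 1388) + (⅓)*(-3)) - 1*(-2536) = (1394 - 1) + 2536 = 1393 + 2536 = 3929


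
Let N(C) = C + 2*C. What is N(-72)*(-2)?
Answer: 432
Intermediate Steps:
N(C) = 3*C
N(-72)*(-2) = (3*(-72))*(-2) = -216*(-2) = 432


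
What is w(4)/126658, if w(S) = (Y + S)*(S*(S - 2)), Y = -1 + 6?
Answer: 36/63329 ≈ 0.00056846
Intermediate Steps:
Y = 5
w(S) = S*(-2 + S)*(5 + S) (w(S) = (5 + S)*(S*(S - 2)) = (5 + S)*(S*(-2 + S)) = S*(-2 + S)*(5 + S))
w(4)/126658 = (4*(-10 + 4² + 3*4))/126658 = (4*(-10 + 16 + 12))*(1/126658) = (4*18)*(1/126658) = 72*(1/126658) = 36/63329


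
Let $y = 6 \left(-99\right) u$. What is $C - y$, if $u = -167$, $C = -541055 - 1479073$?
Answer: $-2119326$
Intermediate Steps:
$C = -2020128$ ($C = -541055 - 1479073 = -2020128$)
$y = 99198$ ($y = 6 \left(-99\right) \left(-167\right) = \left(-594\right) \left(-167\right) = 99198$)
$C - y = -2020128 - 99198 = -2119326$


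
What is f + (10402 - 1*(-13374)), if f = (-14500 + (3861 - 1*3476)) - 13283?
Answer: -3622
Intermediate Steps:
f = -27398 (f = (-14500 + (3861 - 3476)) - 13283 = (-14500 + 385) - 13283 = -14115 - 13283 = -27398)
f + (10402 - 1*(-13374)) = -27398 + (10402 - 1*(-13374)) = -27398 + (10402 + 13374) = -27398 + 23776 = -3622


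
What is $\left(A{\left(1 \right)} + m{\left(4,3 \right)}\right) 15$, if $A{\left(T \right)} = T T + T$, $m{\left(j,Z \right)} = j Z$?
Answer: $210$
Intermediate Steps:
$m{\left(j,Z \right)} = Z j$
$A{\left(T \right)} = T + T^{2}$ ($A{\left(T \right)} = T^{2} + T = T + T^{2}$)
$\left(A{\left(1 \right)} + m{\left(4,3 \right)}\right) 15 = \left(1 \left(1 + 1\right) + 3 \cdot 4\right) 15 = \left(1 \cdot 2 + 12\right) 15 = \left(2 + 12\right) 15 = 14 \cdot 15 = 210$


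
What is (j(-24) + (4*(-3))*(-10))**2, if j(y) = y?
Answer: 9216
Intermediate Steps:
(j(-24) + (4*(-3))*(-10))**2 = (-24 + (4*(-3))*(-10))**2 = (-24 - 12*(-10))**2 = (-24 + 120)**2 = 96**2 = 9216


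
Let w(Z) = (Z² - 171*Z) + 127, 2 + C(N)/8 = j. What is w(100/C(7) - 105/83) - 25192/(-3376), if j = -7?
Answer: 280376768359/470959596 ≈ 595.33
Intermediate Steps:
C(N) = -72 (C(N) = -16 + 8*(-7) = -16 - 56 = -72)
w(Z) = 127 + Z² - 171*Z
w(100/C(7) - 105/83) - 25192/(-3376) = (127 + (100/(-72) - 105/83)² - 171*(100/(-72) - 105/83)) - 25192/(-3376) = (127 + (100*(-1/72) - 105*1/83)² - 171*(100*(-1/72) - 105*1/83)) - 25192*(-1/3376) = (127 + (-25/18 - 105/83)² - 171*(-25/18 - 105/83)) + 3149/422 = (127 + (-3965/1494)² - 171*(-3965/1494)) + 3149/422 = (127 + 15721225/2232036 + 75335/166) + 3149/422 = 1312144207/2232036 + 3149/422 = 280376768359/470959596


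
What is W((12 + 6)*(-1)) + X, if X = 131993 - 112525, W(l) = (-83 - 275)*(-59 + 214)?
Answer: -36022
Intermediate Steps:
W(l) = -55490 (W(l) = -358*155 = -55490)
X = 19468
W((12 + 6)*(-1)) + X = -55490 + 19468 = -36022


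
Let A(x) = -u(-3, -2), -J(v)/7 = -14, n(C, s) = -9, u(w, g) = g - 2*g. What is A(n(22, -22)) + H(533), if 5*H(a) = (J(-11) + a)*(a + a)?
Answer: 672636/5 ≈ 1.3453e+5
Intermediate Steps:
u(w, g) = -g
J(v) = 98 (J(v) = -7*(-14) = 98)
H(a) = 2*a*(98 + a)/5 (H(a) = ((98 + a)*(a + a))/5 = ((98 + a)*(2*a))/5 = (2*a*(98 + a))/5 = 2*a*(98 + a)/5)
A(x) = -2 (A(x) = -(-1)*(-2) = -1*2 = -2)
A(n(22, -22)) + H(533) = -2 + (2/5)*533*(98 + 533) = -2 + (2/5)*533*631 = -2 + 672646/5 = 672636/5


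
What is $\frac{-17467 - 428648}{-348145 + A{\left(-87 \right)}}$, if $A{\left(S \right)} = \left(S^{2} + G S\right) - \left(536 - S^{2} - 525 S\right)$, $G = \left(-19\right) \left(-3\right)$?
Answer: $\frac{148705}{128059} \approx 1.1612$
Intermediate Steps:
$G = 57$
$A{\left(S \right)} = -536 + 2 S^{2} + 582 S$ ($A{\left(S \right)} = \left(S^{2} + 57 S\right) - \left(536 - S^{2} - 525 S\right) = \left(S^{2} + 57 S\right) + \left(-536 + S^{2} + 525 S\right) = -536 + 2 S^{2} + 582 S$)
$\frac{-17467 - 428648}{-348145 + A{\left(-87 \right)}} = \frac{-17467 - 428648}{-348145 + \left(-536 + 2 \left(-87\right)^{2} + 582 \left(-87\right)\right)} = - \frac{446115}{-348145 - 36032} = - \frac{446115}{-384177} = \left(-446115\right) \left(- \frac{1}{384177}\right) = \frac{148705}{128059}$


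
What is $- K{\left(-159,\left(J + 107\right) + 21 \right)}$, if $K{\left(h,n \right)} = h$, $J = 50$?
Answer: $159$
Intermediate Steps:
$- K{\left(-159,\left(J + 107\right) + 21 \right)} = \left(-1\right) \left(-159\right) = 159$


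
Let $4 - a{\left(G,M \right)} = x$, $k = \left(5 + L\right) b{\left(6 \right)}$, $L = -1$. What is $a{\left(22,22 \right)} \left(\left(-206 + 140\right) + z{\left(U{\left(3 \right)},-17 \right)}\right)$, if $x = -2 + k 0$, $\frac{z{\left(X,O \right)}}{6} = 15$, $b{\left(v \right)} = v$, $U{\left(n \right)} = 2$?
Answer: $144$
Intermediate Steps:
$z{\left(X,O \right)} = 90$ ($z{\left(X,O \right)} = 6 \cdot 15 = 90$)
$k = 24$ ($k = \left(5 - 1\right) 6 = 4 \cdot 6 = 24$)
$x = -2$ ($x = -2 + 24 \cdot 0 = -2 + 0 = -2$)
$a{\left(G,M \right)} = 6$ ($a{\left(G,M \right)} = 4 - -2 = 4 + 2 = 6$)
$a{\left(22,22 \right)} \left(\left(-206 + 140\right) + z{\left(U{\left(3 \right)},-17 \right)}\right) = 6 \left(\left(-206 + 140\right) + 90\right) = 6 \left(-66 + 90\right) = 6 \cdot 24 = 144$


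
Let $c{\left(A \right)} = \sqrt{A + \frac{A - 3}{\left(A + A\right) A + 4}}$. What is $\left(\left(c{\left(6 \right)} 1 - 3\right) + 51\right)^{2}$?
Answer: $\frac{175563}{76} + \frac{144 \sqrt{969}}{19} \approx 2546.0$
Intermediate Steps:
$c{\left(A \right)} = \sqrt{A + \frac{-3 + A}{4 + 2 A^{2}}}$ ($c{\left(A \right)} = \sqrt{A + \frac{-3 + A}{2 A A + 4}} = \sqrt{A + \frac{-3 + A}{2 A^{2} + 4}} = \sqrt{A + \frac{-3 + A}{4 + 2 A^{2}}}$)
$\left(\left(c{\left(6 \right)} 1 - 3\right) + 51\right)^{2} = \left(\left(\frac{\sqrt{2} \sqrt{\frac{-3 + 2 \cdot 6^{3} + 5 \cdot 6}{2 + 6^{2}}}}{2} \cdot 1 - 3\right) + 51\right)^{2} = \left(\left(\frac{\sqrt{2} \sqrt{\frac{-3 + 2 \cdot 216 + 30}{2 + 36}}}{2} \cdot 1 - 3\right) + 51\right)^{2} = \left(\left(\frac{\sqrt{2} \sqrt{\frac{-3 + 432 + 30}{38}}}{2} \cdot 1 - 3\right) + 51\right)^{2} = \left(\left(\frac{\sqrt{2} \sqrt{\frac{1}{38} \cdot 459}}{2} \cdot 1 - 3\right) + 51\right)^{2} = \left(\left(\frac{\sqrt{2} \sqrt{\frac{459}{38}}}{2} \cdot 1 - 3\right) + 51\right)^{2} = \left(\left(\frac{\sqrt{2} \frac{3 \sqrt{1938}}{38}}{2} \cdot 1 - 3\right) + 51\right)^{2} = \left(\left(\frac{3 \sqrt{969}}{38} \cdot 1 - 3\right) + 51\right)^{2} = \left(\left(\frac{3 \sqrt{969}}{38} - 3\right) + 51\right)^{2} = \left(\left(-3 + \frac{3 \sqrt{969}}{38}\right) + 51\right)^{2} = \left(48 + \frac{3 \sqrt{969}}{38}\right)^{2}$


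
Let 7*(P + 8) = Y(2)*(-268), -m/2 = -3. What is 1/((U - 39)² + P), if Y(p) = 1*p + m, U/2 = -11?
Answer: 7/23847 ≈ 0.00029354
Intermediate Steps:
m = 6 (m = -2*(-3) = 6)
U = -22 (U = 2*(-11) = -22)
Y(p) = 6 + p (Y(p) = 1*p + 6 = p + 6 = 6 + p)
P = -2200/7 (P = -8 + ((6 + 2)*(-268))/7 = -8 + (8*(-268))/7 = -8 + (⅐)*(-2144) = -8 - 2144/7 = -2200/7 ≈ -314.29)
1/((U - 39)² + P) = 1/((-22 - 39)² - 2200/7) = 1/((-61)² - 2200/7) = 1/(3721 - 2200/7) = 1/(23847/7) = 7/23847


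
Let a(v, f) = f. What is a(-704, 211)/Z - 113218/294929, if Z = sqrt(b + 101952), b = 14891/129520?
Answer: -113218/294929 + 844*sqrt(106893163051445)/13204837931 ≈ 0.27694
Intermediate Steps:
b = 14891/129520 (b = 14891*(1/129520) = 14891/129520 ≈ 0.11497)
Z = sqrt(106893163051445)/32380 (Z = sqrt(14891/129520 + 101952) = sqrt(13204837931/129520) = sqrt(106893163051445)/32380 ≈ 319.30)
a(-704, 211)/Z - 113218/294929 = 211/((sqrt(106893163051445)/32380)) - 113218/294929 = 211*(4*sqrt(106893163051445)/13204837931) - 113218*1/294929 = 844*sqrt(106893163051445)/13204837931 - 113218/294929 = -113218/294929 + 844*sqrt(106893163051445)/13204837931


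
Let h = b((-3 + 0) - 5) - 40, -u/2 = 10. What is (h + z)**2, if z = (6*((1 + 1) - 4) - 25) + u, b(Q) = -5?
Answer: 10404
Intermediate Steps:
u = -20 (u = -2*10 = -20)
z = -57 (z = (6*((1 + 1) - 4) - 25) - 20 = (6*(2 - 4) - 25) - 20 = (6*(-2) - 25) - 20 = (-12 - 25) - 20 = -37 - 20 = -57)
h = -45 (h = -5 - 40 = -45)
(h + z)**2 = (-45 - 57)**2 = (-102)**2 = 10404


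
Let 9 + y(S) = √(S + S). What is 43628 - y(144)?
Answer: 43637 - 12*√2 ≈ 43620.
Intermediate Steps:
y(S) = -9 + √2*√S (y(S) = -9 + √(S + S) = -9 + √(2*S) = -9 + √2*√S)
43628 - y(144) = 43628 - (-9 + √2*√144) = 43628 - (-9 + √2*12) = 43628 - (-9 + 12*√2) = 43628 + (9 - 12*√2) = 43637 - 12*√2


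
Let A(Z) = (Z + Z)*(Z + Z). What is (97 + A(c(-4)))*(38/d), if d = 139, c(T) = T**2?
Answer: 42598/139 ≈ 306.46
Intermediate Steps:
A(Z) = 4*Z**2 (A(Z) = (2*Z)*(2*Z) = 4*Z**2)
(97 + A(c(-4)))*(38/d) = (97 + 4*((-4)**2)**2)*(38/139) = (97 + 4*16**2)*(38*(1/139)) = (97 + 4*256)*(38/139) = (97 + 1024)*(38/139) = 1121*(38/139) = 42598/139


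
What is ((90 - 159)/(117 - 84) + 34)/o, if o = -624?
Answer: -9/176 ≈ -0.051136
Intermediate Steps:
((90 - 159)/(117 - 84) + 34)/o = ((90 - 159)/(117 - 84) + 34)/(-624) = (-69/33 + 34)*(-1/624) = (-69*1/33 + 34)*(-1/624) = (-23/11 + 34)*(-1/624) = (351/11)*(-1/624) = -9/176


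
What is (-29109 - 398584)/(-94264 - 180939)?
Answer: 427693/275203 ≈ 1.5541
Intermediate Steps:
(-29109 - 398584)/(-94264 - 180939) = -427693/(-275203) = -427693*(-1/275203) = 427693/275203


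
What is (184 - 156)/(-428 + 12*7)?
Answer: -7/86 ≈ -0.081395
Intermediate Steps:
(184 - 156)/(-428 + 12*7) = 28/(-428 + 84) = 28/(-344) = 28*(-1/344) = -7/86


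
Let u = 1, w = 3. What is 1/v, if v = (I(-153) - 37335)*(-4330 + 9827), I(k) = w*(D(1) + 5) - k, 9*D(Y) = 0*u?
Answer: -1/204306999 ≈ -4.8946e-9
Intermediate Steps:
D(Y) = 0 (D(Y) = (0*1)/9 = (1/9)*0 = 0)
I(k) = 15 - k (I(k) = 3*(0 + 5) - k = 3*5 - k = 15 - k)
v = -204306999 (v = ((15 - 1*(-153)) - 37335)*(-4330 + 9827) = ((15 + 153) - 37335)*5497 = (168 - 37335)*5497 = -37167*5497 = -204306999)
1/v = 1/(-204306999) = -1/204306999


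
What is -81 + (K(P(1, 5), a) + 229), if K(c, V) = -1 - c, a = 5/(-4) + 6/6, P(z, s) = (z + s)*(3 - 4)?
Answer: 153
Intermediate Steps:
P(z, s) = -s - z (P(z, s) = (s + z)*(-1) = -s - z)
a = -¼ (a = 5*(-¼) + 6*(⅙) = -5/4 + 1 = -¼ ≈ -0.25000)
-81 + (K(P(1, 5), a) + 229) = -81 + ((-1 - (-1*5 - 1*1)) + 229) = -81 + ((-1 - (-5 - 1)) + 229) = -81 + ((-1 - 1*(-6)) + 229) = -81 + ((-1 + 6) + 229) = -81 + (5 + 229) = -81 + 234 = 153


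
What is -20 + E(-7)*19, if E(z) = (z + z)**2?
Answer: 3704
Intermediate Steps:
E(z) = 4*z**2 (E(z) = (2*z)**2 = 4*z**2)
-20 + E(-7)*19 = -20 + (4*(-7)**2)*19 = -20 + (4*49)*19 = -20 + 196*19 = -20 + 3724 = 3704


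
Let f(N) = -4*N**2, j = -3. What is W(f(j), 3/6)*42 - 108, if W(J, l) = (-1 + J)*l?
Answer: -885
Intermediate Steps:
W(J, l) = l*(-1 + J)
W(f(j), 3/6)*42 - 108 = ((3/6)*(-1 - 4*(-3)**2))*42 - 108 = ((3*(1/6))*(-1 - 4*9))*42 - 108 = ((-1 - 36)/2)*42 - 108 = ((1/2)*(-37))*42 - 108 = -37/2*42 - 108 = -777 - 108 = -885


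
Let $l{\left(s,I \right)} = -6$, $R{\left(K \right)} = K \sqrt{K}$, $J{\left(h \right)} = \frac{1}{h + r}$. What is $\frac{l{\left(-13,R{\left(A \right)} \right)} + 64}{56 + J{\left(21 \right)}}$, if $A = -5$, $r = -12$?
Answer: $\frac{522}{505} \approx 1.0337$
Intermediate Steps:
$J{\left(h \right)} = \frac{1}{-12 + h}$ ($J{\left(h \right)} = \frac{1}{h - 12} = \frac{1}{-12 + h}$)
$R{\left(K \right)} = K^{\frac{3}{2}}$
$\frac{l{\left(-13,R{\left(A \right)} \right)} + 64}{56 + J{\left(21 \right)}} = \frac{-6 + 64}{56 + \frac{1}{-12 + 21}} = \frac{58}{56 + \frac{1}{9}} = \frac{58}{\frac{505}{9}} = 58 \cdot \frac{9}{505} = \frac{522}{505}$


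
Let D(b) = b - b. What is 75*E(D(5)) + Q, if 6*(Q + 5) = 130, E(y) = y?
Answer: 50/3 ≈ 16.667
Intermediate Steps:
D(b) = 0
Q = 50/3 (Q = -5 + (⅙)*130 = -5 + 65/3 = 50/3 ≈ 16.667)
75*E(D(5)) + Q = 75*0 + 50/3 = 0 + 50/3 = 50/3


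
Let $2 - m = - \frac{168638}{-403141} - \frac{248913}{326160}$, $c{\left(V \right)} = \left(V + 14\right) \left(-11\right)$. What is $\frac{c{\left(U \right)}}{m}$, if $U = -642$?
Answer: $\frac{33641568178240}{11419296399} \approx 2946.0$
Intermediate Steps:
$c{\left(V \right)} = -154 - 11 V$ ($c{\left(V \right)} = \left(14 + V\right) \left(-11\right) = -154 - 11 V$)
$m = \frac{11419296399}{4869943280}$ ($m = 2 - \left(- \frac{168638}{-403141} - \frac{248913}{326160}\right) = 2 - \left(\left(-168638\right) \left(- \frac{1}{403141}\right) - \frac{9219}{12080}\right) = 2 - \left(\frac{168638}{403141} - \frac{9219}{12080}\right) = 2 - - \frac{1679409839}{4869943280} = 2 + \frac{1679409839}{4869943280} = \frac{11419296399}{4869943280} \approx 2.3449$)
$\frac{c{\left(U \right)}}{m} = \frac{-154 - -7062}{\frac{11419296399}{4869943280}} = \left(-154 + 7062\right) \frac{4869943280}{11419296399} = 6908 \cdot \frac{4869943280}{11419296399} = \frac{33641568178240}{11419296399}$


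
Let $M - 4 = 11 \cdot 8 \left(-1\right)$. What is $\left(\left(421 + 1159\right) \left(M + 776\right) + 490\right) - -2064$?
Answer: $1095914$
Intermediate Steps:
$M = -84$ ($M = 4 + 11 \cdot 8 \left(-1\right) = 4 + 88 \left(-1\right) = 4 - 88 = -84$)
$\left(\left(421 + 1159\right) \left(M + 776\right) + 490\right) - -2064 = \left(\left(421 + 1159\right) \left(-84 + 776\right) + 490\right) - -2064 = \left(1580 \cdot 692 + 490\right) + 2064 = \left(1093360 + 490\right) + 2064 = 1093850 + 2064 = 1095914$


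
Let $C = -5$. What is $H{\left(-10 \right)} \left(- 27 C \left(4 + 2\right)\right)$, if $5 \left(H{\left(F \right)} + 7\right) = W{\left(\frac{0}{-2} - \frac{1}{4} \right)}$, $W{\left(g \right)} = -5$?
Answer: $-6480$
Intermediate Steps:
$H{\left(F \right)} = -8$ ($H{\left(F \right)} = -7 + \frac{1}{5} \left(-5\right) = -7 - 1 = -8$)
$H{\left(-10 \right)} \left(- 27 C \left(4 + 2\right)\right) = - 8 \left(- 27 \left(- 5 \left(4 + 2\right)\right)\right) = - 8 \left(- 27 \left(\left(-5\right) 6\right)\right) = - 8 \left(\left(-27\right) \left(-30\right)\right) = \left(-8\right) 810 = -6480$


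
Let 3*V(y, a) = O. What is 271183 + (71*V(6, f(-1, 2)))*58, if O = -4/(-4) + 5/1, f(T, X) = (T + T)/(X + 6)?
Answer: 279419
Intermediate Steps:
f(T, X) = 2*T/(6 + X) (f(T, X) = (2*T)/(6 + X) = 2*T/(6 + X))
O = 6 (O = -4*(-¼) + 5*1 = 1 + 5 = 6)
V(y, a) = 2 (V(y, a) = (⅓)*6 = 2)
271183 + (71*V(6, f(-1, 2)))*58 = 271183 + (71*2)*58 = 271183 + 142*58 = 271183 + 8236 = 279419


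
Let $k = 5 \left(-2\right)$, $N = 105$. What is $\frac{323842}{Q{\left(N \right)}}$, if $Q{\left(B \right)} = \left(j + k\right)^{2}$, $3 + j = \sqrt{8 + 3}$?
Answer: $\frac{323842}{\left(13 - \sqrt{11}\right)^{2}} \approx 3453.7$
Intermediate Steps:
$j = -3 + \sqrt{11}$ ($j = -3 + \sqrt{8 + 3} = -3 + \sqrt{11} \approx 0.31662$)
$k = -10$
$Q{\left(B \right)} = \left(-13 + \sqrt{11}\right)^{2}$ ($Q{\left(B \right)} = \left(\left(-3 + \sqrt{11}\right) - 10\right)^{2} = \left(-13 + \sqrt{11}\right)^{2}$)
$\frac{323842}{Q{\left(N \right)}} = \frac{323842}{\left(13 - \sqrt{11}\right)^{2}}$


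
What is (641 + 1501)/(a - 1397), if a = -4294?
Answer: -102/271 ≈ -0.37638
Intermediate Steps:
(641 + 1501)/(a - 1397) = (641 + 1501)/(-4294 - 1397) = 2142/(-5691) = 2142*(-1/5691) = -102/271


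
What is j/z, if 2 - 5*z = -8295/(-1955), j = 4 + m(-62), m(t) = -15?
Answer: 21505/877 ≈ 24.521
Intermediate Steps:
j = -11 (j = 4 - 15 = -11)
z = -877/1955 (z = ⅖ - (-1659)/(-1955) = ⅖ - (-1659)*(-1)/1955 = ⅖ - ⅕*1659/391 = ⅖ - 1659/1955 = -877/1955 ≈ -0.44859)
j/z = -11/(-877/1955) = -11*(-1955/877) = 21505/877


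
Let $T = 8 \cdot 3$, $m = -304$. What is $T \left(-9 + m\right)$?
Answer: $-7512$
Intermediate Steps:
$T = 24$
$T \left(-9 + m\right) = 24 \left(-9 - 304\right) = 24 \left(-313\right) = -7512$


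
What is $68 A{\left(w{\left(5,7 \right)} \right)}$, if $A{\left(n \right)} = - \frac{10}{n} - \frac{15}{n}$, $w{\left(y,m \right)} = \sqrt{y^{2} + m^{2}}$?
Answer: $- \frac{850 \sqrt{74}}{37} \approx -197.62$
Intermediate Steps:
$w{\left(y,m \right)} = \sqrt{m^{2} + y^{2}}$
$A{\left(n \right)} = - \frac{25}{n}$
$68 A{\left(w{\left(5,7 \right)} \right)} = 68 \left(- \frac{25}{\sqrt{7^{2} + 5^{2}}}\right) = 68 \left(- \frac{25}{\sqrt{49 + 25}}\right) = 68 \left(- \frac{25}{\sqrt{74}}\right) = 68 \left(- 25 \frac{\sqrt{74}}{74}\right) = 68 \left(- \frac{25 \sqrt{74}}{74}\right) = - \frac{850 \sqrt{74}}{37}$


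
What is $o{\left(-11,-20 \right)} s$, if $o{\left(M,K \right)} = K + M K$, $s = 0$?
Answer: $0$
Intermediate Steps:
$o{\left(M,K \right)} = K + K M$
$o{\left(-11,-20 \right)} s = - 20 \left(1 - 11\right) 0 = \left(-20\right) \left(-10\right) 0 = 200 \cdot 0 = 0$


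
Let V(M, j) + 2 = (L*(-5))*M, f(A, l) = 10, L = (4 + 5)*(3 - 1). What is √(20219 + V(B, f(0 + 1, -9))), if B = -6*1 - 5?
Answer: √21207 ≈ 145.63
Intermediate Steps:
L = 18 (L = 9*2 = 18)
B = -11 (B = -6 - 5 = -11)
V(M, j) = -2 - 90*M (V(M, j) = -2 + (18*(-5))*M = -2 - 90*M)
√(20219 + V(B, f(0 + 1, -9))) = √(20219 + (-2 - 90*(-11))) = √(20219 + (-2 + 990)) = √(20219 + 988) = √21207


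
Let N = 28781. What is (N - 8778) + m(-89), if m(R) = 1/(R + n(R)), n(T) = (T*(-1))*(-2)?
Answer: 5340800/267 ≈ 20003.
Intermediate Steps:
n(T) = 2*T (n(T) = -T*(-2) = 2*T)
m(R) = 1/(3*R) (m(R) = 1/(R + 2*R) = 1/(3*R))
(N - 8778) + m(-89) = (28781 - 8778) + (1/3)/(-89) = 20003 + (1/3)*(-1/89) = 20003 - 1/267 = 5340800/267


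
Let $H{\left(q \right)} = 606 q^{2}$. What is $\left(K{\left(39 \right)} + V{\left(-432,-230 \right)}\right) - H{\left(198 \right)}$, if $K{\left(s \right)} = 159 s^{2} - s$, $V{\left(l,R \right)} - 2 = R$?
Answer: $-23516052$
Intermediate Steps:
$V{\left(l,R \right)} = 2 + R$
$K{\left(s \right)} = - s + 159 s^{2}$
$\left(K{\left(39 \right)} + V{\left(-432,-230 \right)}\right) - H{\left(198 \right)} = \left(39 \left(-1 + 159 \cdot 39\right) + \left(2 - 230\right)\right) - 606 \cdot 198^{2} = \left(39 \left(-1 + 6201\right) - 228\right) - 606 \cdot 39204 = \left(39 \cdot 6200 - 228\right) - 23757624 = \left(241800 - 228\right) - 23757624 = 241572 - 23757624 = -23516052$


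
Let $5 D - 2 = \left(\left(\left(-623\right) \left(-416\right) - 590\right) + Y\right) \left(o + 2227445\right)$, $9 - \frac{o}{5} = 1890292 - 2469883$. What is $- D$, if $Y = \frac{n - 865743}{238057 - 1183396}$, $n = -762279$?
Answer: $- \frac{417630648354364886}{1575565} \approx -2.6507 \cdot 10^{11}$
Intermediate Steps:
$Y = \frac{542674}{315113}$ ($Y = \frac{-762279 - 865743}{238057 - 1183396} = - \frac{1628022}{-945339} = \left(-1628022\right) \left(- \frac{1}{945339}\right) = \frac{542674}{315113} \approx 1.7222$)
$o = 2898000$ ($o = 45 - 5 \left(1890292 - 2469883\right) = 45 - -2897955 = 45 + 2897955 = 2898000$)
$D = \frac{417630648354364886}{1575565}$ ($D = \frac{2}{5} + \frac{\left(\left(\left(-623\right) \left(-416\right) - 590\right) + \frac{542674}{315113}\right) \left(2898000 + 2227445\right)}{5} = \frac{2}{5} + \frac{\left(\left(259168 - 590\right) + \frac{542674}{315113}\right) 5125445}{5} = \frac{2}{5} + \frac{\left(258578 + \frac{542674}{315113}\right) 5125445}{5} = \frac{2}{5} + \frac{\frac{81481831988}{315113} \cdot 5125445}{5} = \frac{2}{5} + \frac{1}{5} \cdot \frac{417630648353734660}{315113} = \frac{2}{5} + \frac{83526129670746932}{315113} = \frac{417630648354364886}{1575565} \approx 2.6507 \cdot 10^{11}$)
$- D = \left(-1\right) \frac{417630648354364886}{1575565} = - \frac{417630648354364886}{1575565}$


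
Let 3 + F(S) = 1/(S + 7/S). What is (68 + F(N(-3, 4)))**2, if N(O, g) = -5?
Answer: 4305625/1024 ≈ 4204.7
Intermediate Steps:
F(S) = -3 + 1/(S + 7/S)
(68 + F(N(-3, 4)))**2 = (68 + (-21 - 5 - 3*(-5)**2)/(7 + (-5)**2))**2 = (68 + (-21 - 5 - 3*25)/(7 + 25))**2 = (68 + (-21 - 5 - 75)/32)**2 = (68 + (1/32)*(-101))**2 = (68 - 101/32)**2 = (2075/32)**2 = 4305625/1024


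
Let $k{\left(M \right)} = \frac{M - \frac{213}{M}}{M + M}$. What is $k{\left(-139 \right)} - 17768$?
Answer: $- \frac{343285974}{19321} \approx -17768.0$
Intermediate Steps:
$k{\left(M \right)} = \frac{M - \frac{213}{M}}{2 M}$
$k{\left(-139 \right)} - 17768 = \frac{-213 + \left(-139\right)^{2}}{2 \cdot 19321} - 17768 = \frac{1}{2} \cdot \frac{1}{19321} \left(-213 + 19321\right) - 17768 = \frac{1}{2} \cdot \frac{1}{19321} \cdot 19108 - 17768 = \frac{9554}{19321} - 17768 = - \frac{343285974}{19321}$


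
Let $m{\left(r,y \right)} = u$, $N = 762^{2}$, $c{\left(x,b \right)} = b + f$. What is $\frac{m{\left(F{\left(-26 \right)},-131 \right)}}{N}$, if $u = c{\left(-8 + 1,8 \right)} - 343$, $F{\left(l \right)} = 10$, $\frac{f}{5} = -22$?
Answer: $- \frac{445}{580644} \approx -0.00076639$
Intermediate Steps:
$f = -110$ ($f = 5 \left(-22\right) = -110$)
$c{\left(x,b \right)} = -110 + b$ ($c{\left(x,b \right)} = b - 110 = -110 + b$)
$N = 580644$
$u = -445$ ($u = \left(-110 + 8\right) - 343 = -102 - 343 = -445$)
$m{\left(r,y \right)} = -445$
$\frac{m{\left(F{\left(-26 \right)},-131 \right)}}{N} = - \frac{445}{580644}$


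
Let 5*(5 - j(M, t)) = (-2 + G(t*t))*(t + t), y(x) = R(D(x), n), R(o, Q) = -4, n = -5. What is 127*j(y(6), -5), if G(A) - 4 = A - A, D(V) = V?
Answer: 1143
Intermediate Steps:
G(A) = 4 (G(A) = 4 + (A - A) = 4 + 0 = 4)
y(x) = -4
j(M, t) = 5 - 4*t/5 (j(M, t) = 5 - (-2 + 4)*(t + t)/5 = 5 - 2*2*t/5 = 5 - 4*t/5)
127*j(y(6), -5) = 127*(5 - ⅘*(-5)) = 127*(5 + 4) = 127*9 = 1143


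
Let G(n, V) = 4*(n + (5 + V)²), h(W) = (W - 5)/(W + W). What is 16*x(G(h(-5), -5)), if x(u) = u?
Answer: 64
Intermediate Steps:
h(W) = (-5 + W)/(2*W) (h(W) = (-5 + W)/((2*W)) = (-5 + W)*(1/(2*W)) = (-5 + W)/(2*W))
G(n, V) = 4*n + 4*(5 + V)²
16*x(G(h(-5), -5)) = 16*(4*((½)*(-5 - 5)/(-5)) + 4*(5 - 5)²) = 16*(4*((½)*(-⅕)*(-10)) + 4*0²) = 16*(4*1 + 4*0) = 16*(4 + 0) = 16*4 = 64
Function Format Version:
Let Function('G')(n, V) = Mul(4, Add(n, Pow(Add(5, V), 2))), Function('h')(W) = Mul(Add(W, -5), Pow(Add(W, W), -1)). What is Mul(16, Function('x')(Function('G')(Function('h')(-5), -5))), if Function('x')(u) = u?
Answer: 64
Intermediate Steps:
Function('h')(W) = Mul(Rational(1, 2), Pow(W, -1), Add(-5, W)) (Function('h')(W) = Mul(Add(-5, W), Pow(Mul(2, W), -1)) = Mul(Add(-5, W), Mul(Rational(1, 2), Pow(W, -1))) = Mul(Rational(1, 2), Pow(W, -1), Add(-5, W)))
Function('G')(n, V) = Add(Mul(4, n), Mul(4, Pow(Add(5, V), 2)))
Mul(16, Function('x')(Function('G')(Function('h')(-5), -5))) = Mul(16, Add(Mul(4, Mul(Rational(1, 2), Pow(-5, -1), Add(-5, -5))), Mul(4, Pow(Add(5, -5), 2)))) = Mul(16, Add(Mul(4, Mul(Rational(1, 2), Rational(-1, 5), -10)), Mul(4, Pow(0, 2)))) = Mul(16, Add(Mul(4, 1), Mul(4, 0))) = Mul(16, Add(4, 0)) = Mul(16, 4) = 64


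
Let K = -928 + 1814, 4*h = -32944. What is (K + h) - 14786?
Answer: -22136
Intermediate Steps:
h = -8236 (h = (¼)*(-32944) = -8236)
K = 886
(K + h) - 14786 = (886 - 8236) - 14786 = -7350 - 14786 = -22136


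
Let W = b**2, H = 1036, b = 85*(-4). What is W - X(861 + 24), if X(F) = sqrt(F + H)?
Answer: 115600 - sqrt(1921) ≈ 1.1556e+5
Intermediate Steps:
b = -340
X(F) = sqrt(1036 + F) (X(F) = sqrt(F + 1036) = sqrt(1036 + F))
W = 115600 (W = (-340)**2 = 115600)
W - X(861 + 24) = 115600 - sqrt(1036 + (861 + 24)) = 115600 - sqrt(1036 + 885) = 115600 - sqrt(1921)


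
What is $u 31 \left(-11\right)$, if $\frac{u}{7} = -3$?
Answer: $7161$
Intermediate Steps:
$u = -21$ ($u = 7 \left(-3\right) = -21$)
$u 31 \left(-11\right) = \left(-21\right) 31 \left(-11\right) = \left(-651\right) \left(-11\right) = 7161$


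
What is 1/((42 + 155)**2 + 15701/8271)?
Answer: 8271/321004940 ≈ 2.5766e-5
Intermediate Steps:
1/((42 + 155)**2 + 15701/8271) = 1/(197**2 + 15701*(1/8271)) = 1/(38809 + 15701/8271) = 1/(321004940/8271) = 8271/321004940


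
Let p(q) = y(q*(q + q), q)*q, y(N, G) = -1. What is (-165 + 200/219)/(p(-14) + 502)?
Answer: -35935/113004 ≈ -0.31800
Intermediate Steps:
p(q) = -q
(-165 + 200/219)/(p(-14) + 502) = (-165 + 200/219)/(-1*(-14) + 502) = (-165 + 200*(1/219))/(14 + 502) = (-165 + 200/219)/516 = -35935/219*1/516 = -35935/113004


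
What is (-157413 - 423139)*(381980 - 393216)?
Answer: 6523082272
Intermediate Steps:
(-157413 - 423139)*(381980 - 393216) = -580552*(-11236) = 6523082272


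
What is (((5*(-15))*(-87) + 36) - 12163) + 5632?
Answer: 30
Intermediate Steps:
(((5*(-15))*(-87) + 36) - 12163) + 5632 = ((-75*(-87) + 36) - 12163) + 5632 = ((6525 + 36) - 12163) + 5632 = (6561 - 12163) + 5632 = -5602 + 5632 = 30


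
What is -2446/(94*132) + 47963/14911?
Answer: 279326299/92507844 ≈ 3.0195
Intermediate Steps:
-2446/(94*132) + 47963/14911 = -2446/12408 + 47963*(1/14911) = -2446*1/12408 + 47963/14911 = -1223/6204 + 47963/14911 = 279326299/92507844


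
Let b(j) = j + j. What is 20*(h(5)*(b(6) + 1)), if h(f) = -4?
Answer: -1040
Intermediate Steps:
b(j) = 2*j
20*(h(5)*(b(6) + 1)) = 20*(-4*(2*6 + 1)) = 20*(-4*(12 + 1)) = 20*(-4*13) = 20*(-52) = -1040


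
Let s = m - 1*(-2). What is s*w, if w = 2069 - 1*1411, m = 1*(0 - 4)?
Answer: -1316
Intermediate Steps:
m = -4 (m = 1*(-4) = -4)
s = -2 (s = -4 - 1*(-2) = -4 + 2 = -2)
w = 658 (w = 2069 - 1411 = 658)
s*w = -2*658 = -1316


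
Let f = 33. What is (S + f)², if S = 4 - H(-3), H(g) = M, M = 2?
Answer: 1225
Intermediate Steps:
H(g) = 2
S = 2 (S = 4 - 1*2 = 4 - 2 = 2)
(S + f)² = (2 + 33)² = 35² = 1225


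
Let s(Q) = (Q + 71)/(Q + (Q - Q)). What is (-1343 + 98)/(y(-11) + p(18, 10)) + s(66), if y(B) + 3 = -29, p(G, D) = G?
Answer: 21022/231 ≈ 91.004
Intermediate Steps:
y(B) = -32 (y(B) = -3 - 29 = -32)
s(Q) = (71 + Q)/Q (s(Q) = (71 + Q)/(Q + 0) = (71 + Q)/Q)
(-1343 + 98)/(y(-11) + p(18, 10)) + s(66) = (-1343 + 98)/(-32 + 18) + (71 + 66)/66 = -1245/(-14) + (1/66)*137 = -1245*(-1/14) + 137/66 = 1245/14 + 137/66 = 21022/231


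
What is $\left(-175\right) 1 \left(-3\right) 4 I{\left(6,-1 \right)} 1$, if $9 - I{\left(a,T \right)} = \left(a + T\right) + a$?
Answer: $-4200$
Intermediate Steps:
$I{\left(a,T \right)} = 9 - T - 2 a$ ($I{\left(a,T \right)} = 9 - \left(\left(a + T\right) + a\right) = 9 - \left(\left(T + a\right) + a\right) = 9 - \left(T + 2 a\right) = 9 - T - 2 a$)
$\left(-175\right) 1 \left(-3\right) 4 I{\left(6,-1 \right)} 1 = \left(-175\right) 1 \left(-3\right) 4 \left(9 - -1 - 12\right) 1 = - 175 - 12 \left(9 + 1 - 12\right) 1 = - 175 \left(-12\right) \left(-2\right) 1 = - 175 \cdot 24 \cdot 1 = \left(-175\right) 24 = -4200$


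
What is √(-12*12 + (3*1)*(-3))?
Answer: 3*I*√17 ≈ 12.369*I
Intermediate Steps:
√(-12*12 + (3*1)*(-3)) = √(-144 + 3*(-3)) = √(-144 - 9) = √(-153) = 3*I*√17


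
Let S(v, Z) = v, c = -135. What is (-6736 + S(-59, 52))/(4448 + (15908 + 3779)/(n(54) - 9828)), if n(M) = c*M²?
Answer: -2741700960/1794694937 ≈ -1.5277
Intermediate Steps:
n(M) = -135*M²
(-6736 + S(-59, 52))/(4448 + (15908 + 3779)/(n(54) - 9828)) = (-6736 - 59)/(4448 + (15908 + 3779)/(-135*54² - 9828)) = -6795/(4448 + 19687/(-135*2916 - 9828)) = -6795/(4448 + 19687/(-393660 - 9828)) = -6795/(4448 + 19687/(-403488)) = -6795/(4448 + 19687*(-1/403488)) = -6795/(4448 - 19687/403488) = -6795/1794694937/403488 = -6795*403488/1794694937 = -2741700960/1794694937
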